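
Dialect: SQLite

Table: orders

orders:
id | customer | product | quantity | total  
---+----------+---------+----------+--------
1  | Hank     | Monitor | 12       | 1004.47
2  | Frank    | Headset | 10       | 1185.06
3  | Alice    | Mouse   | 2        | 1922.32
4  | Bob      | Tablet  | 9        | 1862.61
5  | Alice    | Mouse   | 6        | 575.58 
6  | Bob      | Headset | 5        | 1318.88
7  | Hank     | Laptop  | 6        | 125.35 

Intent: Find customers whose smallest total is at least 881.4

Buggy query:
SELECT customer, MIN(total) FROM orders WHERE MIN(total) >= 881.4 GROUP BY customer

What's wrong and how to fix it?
Bug: Aggregates like MIN are computed per group after WHERE runs

Fix: Use HAVING for the per-group MIN condition

Corrected query:
SELECT customer, MIN(total) FROM orders GROUP BY customer HAVING MIN(total) >= 881.4

Result:
customer | MIN(total)
---------+-----------
Bob      | 1318.88   
Frank    | 1185.06   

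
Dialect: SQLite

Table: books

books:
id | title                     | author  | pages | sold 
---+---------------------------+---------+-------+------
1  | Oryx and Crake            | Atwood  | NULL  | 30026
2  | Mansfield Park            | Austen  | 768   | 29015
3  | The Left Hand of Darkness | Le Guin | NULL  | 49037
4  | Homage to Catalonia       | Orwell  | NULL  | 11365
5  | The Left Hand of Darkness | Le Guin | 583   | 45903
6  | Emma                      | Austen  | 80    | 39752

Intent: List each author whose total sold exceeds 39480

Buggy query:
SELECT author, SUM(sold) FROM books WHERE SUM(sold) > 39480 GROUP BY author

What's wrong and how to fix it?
Bug: WHERE runs before GROUP BY, so aggregates aren't available there

Fix: Move the aggregate condition to a HAVING clause

Corrected query:
SELECT author, SUM(sold) FROM books GROUP BY author HAVING SUM(sold) > 39480

Result:
author  | SUM(sold)
--------+----------
Austen  | 68767    
Le Guin | 94940    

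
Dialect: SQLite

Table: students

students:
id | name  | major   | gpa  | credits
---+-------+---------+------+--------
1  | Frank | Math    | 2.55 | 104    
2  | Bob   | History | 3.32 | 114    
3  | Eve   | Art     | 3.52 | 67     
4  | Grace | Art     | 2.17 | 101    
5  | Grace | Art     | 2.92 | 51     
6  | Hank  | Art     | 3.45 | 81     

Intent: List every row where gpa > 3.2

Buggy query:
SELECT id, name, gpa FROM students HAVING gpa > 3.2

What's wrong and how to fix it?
Bug: This is a non-aggregate query (no GROUP BY, no aggregates), so in SQLite the HAVING clause is invalid here; a row-level condition belongs in WHERE

Fix: Replace HAVING with WHERE since the condition applies to individual rows

Corrected query:
SELECT id, name, gpa FROM students WHERE gpa > 3.2

Result:
id | name | gpa 
---+------+-----
2  | Bob  | 3.32
3  | Eve  | 3.52
6  | Hank | 3.45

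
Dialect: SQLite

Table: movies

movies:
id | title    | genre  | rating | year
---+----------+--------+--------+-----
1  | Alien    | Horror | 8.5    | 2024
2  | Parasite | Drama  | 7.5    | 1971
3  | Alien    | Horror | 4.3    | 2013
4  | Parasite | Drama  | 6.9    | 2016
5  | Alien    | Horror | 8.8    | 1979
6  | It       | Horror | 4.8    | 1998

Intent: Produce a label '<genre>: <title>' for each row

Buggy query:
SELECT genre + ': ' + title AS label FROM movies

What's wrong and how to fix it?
Bug: SQLite uses || for string concatenation; + coerces text to numbers (yielding 0)

Fix: Replace + with || to concatenate text

Corrected query:
SELECT genre || ': ' || title AS label FROM movies

Result:
label          
---------------
Horror: Alien  
Drama: Parasite
Horror: Alien  
Drama: Parasite
Horror: Alien  
Horror: It     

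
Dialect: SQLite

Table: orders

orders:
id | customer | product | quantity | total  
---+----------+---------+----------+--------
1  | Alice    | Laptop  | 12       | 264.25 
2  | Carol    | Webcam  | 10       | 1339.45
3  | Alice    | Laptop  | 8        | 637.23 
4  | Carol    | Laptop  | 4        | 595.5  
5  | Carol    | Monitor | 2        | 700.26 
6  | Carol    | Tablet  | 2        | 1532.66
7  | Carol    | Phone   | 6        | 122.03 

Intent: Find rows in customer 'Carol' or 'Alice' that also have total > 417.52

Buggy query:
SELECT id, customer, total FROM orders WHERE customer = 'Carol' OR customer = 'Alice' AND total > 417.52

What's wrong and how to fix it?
Bug: AND binds tighter than OR, so this parses as customer = 'Carol' OR (customer = 'Alice' AND total > 417.52)

Fix: Add parentheses around the OR so the AND applies to both alternatives

Corrected query:
SELECT id, customer, total FROM orders WHERE (customer = 'Carol' OR customer = 'Alice') AND total > 417.52

Result:
id | customer | total  
---+----------+--------
2  | Carol    | 1339.45
3  | Alice    | 637.23 
4  | Carol    | 595.5  
5  | Carol    | 700.26 
6  | Carol    | 1532.66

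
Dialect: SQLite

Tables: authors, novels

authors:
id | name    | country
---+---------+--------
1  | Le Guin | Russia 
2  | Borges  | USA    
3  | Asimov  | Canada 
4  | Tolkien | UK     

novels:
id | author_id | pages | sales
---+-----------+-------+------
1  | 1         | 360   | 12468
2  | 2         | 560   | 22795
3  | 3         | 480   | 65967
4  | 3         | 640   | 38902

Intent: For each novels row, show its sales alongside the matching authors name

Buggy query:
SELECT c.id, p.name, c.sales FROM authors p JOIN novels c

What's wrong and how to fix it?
Bug: JOIN with no ON clause produces a cartesian product; every novels row pairs with every authors row

Fix: Add ON c.author_id = p.id to the JOIN

Corrected query:
SELECT c.id, p.name, c.sales FROM authors p JOIN novels c ON c.author_id = p.id

Result:
id | name    | sales
---+---------+------
1  | Le Guin | 12468
2  | Borges  | 22795
3  | Asimov  | 65967
4  | Asimov  | 38902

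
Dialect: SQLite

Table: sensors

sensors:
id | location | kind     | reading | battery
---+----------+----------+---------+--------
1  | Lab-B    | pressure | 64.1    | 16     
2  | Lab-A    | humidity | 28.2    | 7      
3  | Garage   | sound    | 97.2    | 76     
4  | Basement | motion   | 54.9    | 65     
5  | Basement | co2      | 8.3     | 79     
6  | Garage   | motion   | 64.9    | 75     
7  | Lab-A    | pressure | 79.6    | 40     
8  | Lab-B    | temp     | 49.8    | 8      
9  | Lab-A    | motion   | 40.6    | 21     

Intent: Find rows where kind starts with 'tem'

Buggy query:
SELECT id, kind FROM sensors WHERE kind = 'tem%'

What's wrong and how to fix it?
Bug: Wildcards only work with LIKE; '=' treats '%' as a literal character

Fix: Replace '=' with LIKE so 'tem%' is treated as a pattern

Corrected query:
SELECT id, kind FROM sensors WHERE kind LIKE 'tem%'

Result:
id | kind
---+-----
8  | temp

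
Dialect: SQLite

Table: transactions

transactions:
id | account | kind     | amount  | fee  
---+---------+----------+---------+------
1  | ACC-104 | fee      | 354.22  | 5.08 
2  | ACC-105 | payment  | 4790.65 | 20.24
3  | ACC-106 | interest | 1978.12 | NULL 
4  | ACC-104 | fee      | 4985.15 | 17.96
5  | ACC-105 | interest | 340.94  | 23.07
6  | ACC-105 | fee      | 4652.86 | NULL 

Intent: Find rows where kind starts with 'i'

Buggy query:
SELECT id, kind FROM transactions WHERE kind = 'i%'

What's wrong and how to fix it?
Bug: Wildcards only work with LIKE; '=' treats '%' as a literal character

Fix: Use LIKE for wildcard pattern matching

Corrected query:
SELECT id, kind FROM transactions WHERE kind LIKE 'i%'

Result:
id | kind    
---+---------
3  | interest
5  | interest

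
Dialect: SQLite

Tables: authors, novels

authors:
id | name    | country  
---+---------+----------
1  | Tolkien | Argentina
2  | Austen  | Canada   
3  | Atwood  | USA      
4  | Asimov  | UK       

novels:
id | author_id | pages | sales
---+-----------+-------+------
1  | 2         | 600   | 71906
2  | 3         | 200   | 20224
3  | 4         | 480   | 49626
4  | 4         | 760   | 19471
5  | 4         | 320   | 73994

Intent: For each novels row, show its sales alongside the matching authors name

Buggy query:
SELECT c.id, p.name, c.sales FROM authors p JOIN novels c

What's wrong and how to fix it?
Bug: JOIN with no ON clause produces a cartesian product; every novels row pairs with every authors row

Fix: Specify the join condition linking the foreign key to the parent id

Corrected query:
SELECT c.id, p.name, c.sales FROM authors p JOIN novels c ON c.author_id = p.id

Result:
id | name   | sales
---+--------+------
1  | Austen | 71906
2  | Atwood | 20224
3  | Asimov | 49626
4  | Asimov | 19471
5  | Asimov | 73994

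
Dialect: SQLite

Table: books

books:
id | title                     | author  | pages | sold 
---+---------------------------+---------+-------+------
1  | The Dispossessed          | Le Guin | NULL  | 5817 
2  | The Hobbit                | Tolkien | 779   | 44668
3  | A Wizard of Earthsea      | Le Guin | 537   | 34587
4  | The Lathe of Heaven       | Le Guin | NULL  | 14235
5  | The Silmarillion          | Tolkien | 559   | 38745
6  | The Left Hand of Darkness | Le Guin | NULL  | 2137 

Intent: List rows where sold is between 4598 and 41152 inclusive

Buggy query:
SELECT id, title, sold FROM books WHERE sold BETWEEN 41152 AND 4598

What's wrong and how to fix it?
Bug: BETWEEN expects the lower bound first; with 41152 AND 4598 the range is empty

Fix: Swap the bounds so the smaller value comes first

Corrected query:
SELECT id, title, sold FROM books WHERE sold BETWEEN 4598 AND 41152

Result:
id | title                | sold 
---+----------------------+------
1  | The Dispossessed     | 5817 
3  | A Wizard of Earthsea | 34587
4  | The Lathe of Heaven  | 14235
5  | The Silmarillion     | 38745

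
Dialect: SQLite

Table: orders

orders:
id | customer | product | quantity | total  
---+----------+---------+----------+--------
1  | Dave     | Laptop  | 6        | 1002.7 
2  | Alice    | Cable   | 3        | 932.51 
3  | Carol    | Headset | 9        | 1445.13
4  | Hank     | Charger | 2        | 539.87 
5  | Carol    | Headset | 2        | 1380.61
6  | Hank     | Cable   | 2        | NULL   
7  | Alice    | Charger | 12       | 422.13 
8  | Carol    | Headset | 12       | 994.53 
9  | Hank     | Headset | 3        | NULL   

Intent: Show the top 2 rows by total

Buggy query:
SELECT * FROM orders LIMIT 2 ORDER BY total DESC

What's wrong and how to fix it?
Bug: LIMIT must come after ORDER BY

Fix: Swap the clauses: ORDER BY first, then LIMIT

Corrected query:
SELECT * FROM orders ORDER BY total DESC LIMIT 2

Result:
id | customer | product | quantity | total  
---+----------+---------+----------+--------
3  | Carol    | Headset | 9        | 1445.13
5  | Carol    | Headset | 2        | 1380.61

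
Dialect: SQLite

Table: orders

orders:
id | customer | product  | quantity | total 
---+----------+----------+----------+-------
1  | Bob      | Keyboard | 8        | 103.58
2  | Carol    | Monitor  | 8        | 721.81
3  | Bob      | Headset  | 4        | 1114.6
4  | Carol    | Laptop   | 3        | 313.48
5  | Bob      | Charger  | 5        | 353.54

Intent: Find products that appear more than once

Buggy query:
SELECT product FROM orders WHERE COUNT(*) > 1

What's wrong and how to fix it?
Bug: COUNT(*) is an aggregate and cannot be used in WHERE

Fix: Group first, then use HAVING for the count condition

Corrected query:
SELECT product FROM orders GROUP BY product HAVING COUNT(*) > 1

Result:
(no rows)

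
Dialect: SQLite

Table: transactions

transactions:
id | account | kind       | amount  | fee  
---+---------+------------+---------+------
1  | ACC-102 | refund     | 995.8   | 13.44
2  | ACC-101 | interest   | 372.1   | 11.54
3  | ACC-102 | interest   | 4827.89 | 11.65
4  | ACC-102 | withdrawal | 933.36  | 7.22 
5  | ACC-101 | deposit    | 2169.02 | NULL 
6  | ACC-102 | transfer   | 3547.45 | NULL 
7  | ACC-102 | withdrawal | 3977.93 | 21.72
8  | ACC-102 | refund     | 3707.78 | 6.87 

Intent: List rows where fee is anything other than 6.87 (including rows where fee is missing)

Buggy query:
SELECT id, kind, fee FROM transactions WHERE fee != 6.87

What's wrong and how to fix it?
Bug: Inequality against NULL is unknown, not true; rows with NULL are dropped

Fix: Add an explicit OR fee IS NULL to include the missing-value rows

Corrected query:
SELECT id, kind, fee FROM transactions WHERE fee != 6.87 OR fee IS NULL

Result:
id | kind       | fee  
---+------------+------
1  | refund     | 13.44
2  | interest   | 11.54
3  | interest   | 11.65
4  | withdrawal | 7.22 
5  | deposit    | NULL 
6  | transfer   | NULL 
7  | withdrawal | 21.72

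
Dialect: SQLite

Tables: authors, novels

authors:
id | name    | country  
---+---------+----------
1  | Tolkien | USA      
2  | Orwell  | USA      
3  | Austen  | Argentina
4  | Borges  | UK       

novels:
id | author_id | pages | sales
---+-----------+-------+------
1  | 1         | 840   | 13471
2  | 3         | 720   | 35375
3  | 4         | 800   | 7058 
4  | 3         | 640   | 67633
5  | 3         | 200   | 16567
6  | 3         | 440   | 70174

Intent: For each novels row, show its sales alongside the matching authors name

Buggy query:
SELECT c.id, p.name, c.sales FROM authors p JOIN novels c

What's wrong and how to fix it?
Bug: Missing join condition: each novels row is matched to all authors rows instead of just its own

Fix: Add ON c.author_id = p.id to the JOIN

Corrected query:
SELECT c.id, p.name, c.sales FROM authors p JOIN novels c ON c.author_id = p.id

Result:
id | name    | sales
---+---------+------
1  | Tolkien | 13471
2  | Austen  | 35375
3  | Borges  | 7058 
4  | Austen  | 67633
5  | Austen  | 16567
6  | Austen  | 70174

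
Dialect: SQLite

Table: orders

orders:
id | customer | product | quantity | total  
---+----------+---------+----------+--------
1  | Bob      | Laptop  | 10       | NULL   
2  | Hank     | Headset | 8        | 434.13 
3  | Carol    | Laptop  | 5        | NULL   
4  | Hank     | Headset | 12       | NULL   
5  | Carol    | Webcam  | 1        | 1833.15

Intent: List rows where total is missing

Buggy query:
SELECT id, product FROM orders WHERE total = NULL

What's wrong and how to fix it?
Bug: Comparing to NULL with '=' never matches; NULL = NULL is unknown, not true

Fix: Use IS NULL to test for NULL

Corrected query:
SELECT id, product FROM orders WHERE total IS NULL

Result:
id | product
---+--------
1  | Laptop 
3  | Laptop 
4  | Headset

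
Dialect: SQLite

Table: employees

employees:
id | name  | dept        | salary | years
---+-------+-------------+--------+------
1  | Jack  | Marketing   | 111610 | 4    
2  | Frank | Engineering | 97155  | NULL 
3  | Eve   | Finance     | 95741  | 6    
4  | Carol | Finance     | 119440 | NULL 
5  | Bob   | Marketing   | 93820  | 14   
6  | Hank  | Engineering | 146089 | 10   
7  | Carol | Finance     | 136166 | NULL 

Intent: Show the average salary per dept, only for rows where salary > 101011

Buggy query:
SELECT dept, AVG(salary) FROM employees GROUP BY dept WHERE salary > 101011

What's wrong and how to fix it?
Bug: WHERE cannot follow GROUP BY

Fix: Place WHERE between FROM and GROUP BY

Corrected query:
SELECT dept, AVG(salary) FROM employees WHERE salary > 101011 GROUP BY dept

Result:
dept        | AVG(salary)
------------+------------
Engineering | 146089     
Finance     | 127803     
Marketing   | 111610     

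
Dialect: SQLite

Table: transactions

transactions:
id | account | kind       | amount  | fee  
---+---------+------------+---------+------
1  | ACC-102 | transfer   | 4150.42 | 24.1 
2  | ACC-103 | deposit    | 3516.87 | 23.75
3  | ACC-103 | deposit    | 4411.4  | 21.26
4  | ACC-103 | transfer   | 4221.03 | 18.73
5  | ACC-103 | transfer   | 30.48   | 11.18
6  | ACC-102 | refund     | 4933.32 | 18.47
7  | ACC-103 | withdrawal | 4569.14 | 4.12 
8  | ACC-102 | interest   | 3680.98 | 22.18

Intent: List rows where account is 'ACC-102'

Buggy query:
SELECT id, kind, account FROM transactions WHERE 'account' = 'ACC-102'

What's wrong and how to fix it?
Bug: Single quotes denote string literals in SQL; the column name is being compared as a constant string

Fix: Reference the column as account without single quotes

Corrected query:
SELECT id, kind, account FROM transactions WHERE account = 'ACC-102'

Result:
id | kind     | account
---+----------+--------
1  | transfer | ACC-102
6  | refund   | ACC-102
8  | interest | ACC-102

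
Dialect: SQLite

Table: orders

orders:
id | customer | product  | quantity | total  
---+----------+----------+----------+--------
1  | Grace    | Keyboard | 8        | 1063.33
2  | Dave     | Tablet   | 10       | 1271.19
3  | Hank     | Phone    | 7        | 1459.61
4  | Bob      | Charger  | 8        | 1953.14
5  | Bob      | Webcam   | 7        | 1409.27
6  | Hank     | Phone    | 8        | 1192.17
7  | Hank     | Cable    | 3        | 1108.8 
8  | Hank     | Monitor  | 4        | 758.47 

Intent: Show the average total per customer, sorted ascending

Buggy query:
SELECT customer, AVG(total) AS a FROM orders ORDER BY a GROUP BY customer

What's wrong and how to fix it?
Bug: GROUP BY must precede ORDER BY

Fix: Move ORDER BY to the end, after GROUP BY

Corrected query:
SELECT customer, AVG(total) AS a FROM orders GROUP BY customer ORDER BY a

Result:
customer | a        
---------+----------
Grace    | 1063.33  
Hank     | 1129.7625
Dave     | 1271.19  
Bob      | 1681.205 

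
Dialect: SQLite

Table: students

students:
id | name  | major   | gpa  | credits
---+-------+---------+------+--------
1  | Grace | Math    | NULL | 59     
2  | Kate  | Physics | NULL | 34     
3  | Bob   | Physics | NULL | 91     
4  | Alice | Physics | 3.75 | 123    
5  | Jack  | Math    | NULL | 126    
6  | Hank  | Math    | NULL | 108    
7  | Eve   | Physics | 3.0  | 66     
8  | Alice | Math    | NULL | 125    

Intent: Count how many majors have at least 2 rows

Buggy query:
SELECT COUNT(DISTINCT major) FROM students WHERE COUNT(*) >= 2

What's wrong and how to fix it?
Bug: COUNT(*) cannot appear in WHERE; the per-group count doesn't exist yet

Fix: Group first with HAVING COUNT(*) >= 2, then COUNT the resulting groups

Corrected query:
SELECT COUNT(*) FROM (SELECT major FROM students GROUP BY major HAVING COUNT(*) >= 2)

Result:
COUNT(*)
--------
2       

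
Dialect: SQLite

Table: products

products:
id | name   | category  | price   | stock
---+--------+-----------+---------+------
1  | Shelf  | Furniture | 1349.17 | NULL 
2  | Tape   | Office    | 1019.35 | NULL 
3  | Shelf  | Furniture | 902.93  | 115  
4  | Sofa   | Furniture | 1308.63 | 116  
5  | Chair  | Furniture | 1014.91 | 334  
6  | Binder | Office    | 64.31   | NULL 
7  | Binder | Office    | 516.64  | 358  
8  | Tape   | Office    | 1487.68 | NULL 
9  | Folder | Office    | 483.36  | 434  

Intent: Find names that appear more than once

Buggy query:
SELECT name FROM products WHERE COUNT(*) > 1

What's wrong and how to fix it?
Bug: COUNT(*) is an aggregate and cannot be used in WHERE

Fix: GROUP BY name, then filter groups with HAVING COUNT(*) > 1

Corrected query:
SELECT name FROM products GROUP BY name HAVING COUNT(*) > 1

Result:
name  
------
Binder
Shelf 
Tape  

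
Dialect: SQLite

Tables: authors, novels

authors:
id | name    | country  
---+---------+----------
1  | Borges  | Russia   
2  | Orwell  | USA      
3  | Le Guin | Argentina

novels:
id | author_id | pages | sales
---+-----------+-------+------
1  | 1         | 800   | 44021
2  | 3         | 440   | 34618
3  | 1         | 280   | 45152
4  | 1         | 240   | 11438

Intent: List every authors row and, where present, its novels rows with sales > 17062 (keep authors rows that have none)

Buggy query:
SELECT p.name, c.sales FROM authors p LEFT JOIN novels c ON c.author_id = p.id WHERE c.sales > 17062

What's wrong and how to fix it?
Bug: A WHERE condition on the right-hand table after LEFT JOIN drops unmatched parents

Fix: Put 'c.sales > 17062' in the JOIN's ON clause instead of WHERE

Corrected query:
SELECT p.name, c.sales FROM authors p LEFT JOIN novels c ON c.author_id = p.id AND c.sales > 17062

Result:
name    | sales
--------+------
Borges  | 44021
Borges  | 45152
Orwell  | NULL 
Le Guin | 34618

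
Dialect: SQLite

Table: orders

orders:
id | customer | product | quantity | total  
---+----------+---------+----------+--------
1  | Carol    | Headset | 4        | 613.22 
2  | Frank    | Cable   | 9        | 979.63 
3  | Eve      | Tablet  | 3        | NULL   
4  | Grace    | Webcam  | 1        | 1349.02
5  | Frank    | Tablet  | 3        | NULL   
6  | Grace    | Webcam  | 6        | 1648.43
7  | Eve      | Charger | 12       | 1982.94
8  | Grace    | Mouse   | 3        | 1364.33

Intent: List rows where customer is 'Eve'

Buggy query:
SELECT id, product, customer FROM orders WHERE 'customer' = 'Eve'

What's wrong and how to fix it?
Bug: 'customer' in single quotes is a string literal, not the column; the comparison is literal-vs-literal and never true

Fix: Reference the column as customer without single quotes

Corrected query:
SELECT id, product, customer FROM orders WHERE customer = 'Eve'

Result:
id | product | customer
---+---------+---------
3  | Tablet  | Eve     
7  | Charger | Eve     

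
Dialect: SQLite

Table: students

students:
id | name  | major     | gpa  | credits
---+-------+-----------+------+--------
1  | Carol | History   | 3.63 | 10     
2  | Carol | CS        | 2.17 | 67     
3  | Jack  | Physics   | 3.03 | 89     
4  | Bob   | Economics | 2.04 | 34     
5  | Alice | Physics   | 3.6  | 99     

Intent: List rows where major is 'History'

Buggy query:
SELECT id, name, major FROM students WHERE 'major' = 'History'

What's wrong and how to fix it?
Bug: Single quotes denote string literals in SQL; the column name is being compared as a constant string

Fix: Remove the quotes around the column name (or use double quotes for an identifier)

Corrected query:
SELECT id, name, major FROM students WHERE major = 'History'

Result:
id | name  | major  
---+-------+--------
1  | Carol | History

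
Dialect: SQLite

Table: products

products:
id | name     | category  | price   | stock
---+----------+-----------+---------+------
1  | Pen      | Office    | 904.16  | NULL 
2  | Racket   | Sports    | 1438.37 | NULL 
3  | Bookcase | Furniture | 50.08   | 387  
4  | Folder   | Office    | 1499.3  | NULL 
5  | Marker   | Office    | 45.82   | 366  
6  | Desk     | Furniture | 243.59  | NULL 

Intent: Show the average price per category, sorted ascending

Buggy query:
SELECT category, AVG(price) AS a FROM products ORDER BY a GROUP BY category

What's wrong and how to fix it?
Bug: ORDER BY appears before GROUP BY; SQL clause order requires GROUP BY first

Fix: Move ORDER BY to the end, after GROUP BY

Corrected query:
SELECT category, AVG(price) AS a FROM products GROUP BY category ORDER BY a

Result:
category  | a         
----------+-----------
Furniture | 146.835   
Office    | 816.426667
Sports    | 1438.37   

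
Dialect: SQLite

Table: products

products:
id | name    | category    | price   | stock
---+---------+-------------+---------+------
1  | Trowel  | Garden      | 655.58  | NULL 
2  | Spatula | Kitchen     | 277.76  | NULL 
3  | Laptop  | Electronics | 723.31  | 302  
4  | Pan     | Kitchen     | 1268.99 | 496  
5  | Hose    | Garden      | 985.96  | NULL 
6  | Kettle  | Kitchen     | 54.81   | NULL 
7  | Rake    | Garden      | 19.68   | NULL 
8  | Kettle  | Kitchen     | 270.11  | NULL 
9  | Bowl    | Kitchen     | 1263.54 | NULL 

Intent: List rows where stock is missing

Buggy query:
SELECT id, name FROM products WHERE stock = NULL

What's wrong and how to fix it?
Bug: '= NULL' is always unknown in SQL three-valued logic, so no rows match

Fix: Replace '= NULL' with 'IS NULL'

Corrected query:
SELECT id, name FROM products WHERE stock IS NULL

Result:
id | name   
---+--------
1  | Trowel 
2  | Spatula
5  | Hose   
6  | Kettle 
7  | Rake   
8  | Kettle 
9  | Bowl   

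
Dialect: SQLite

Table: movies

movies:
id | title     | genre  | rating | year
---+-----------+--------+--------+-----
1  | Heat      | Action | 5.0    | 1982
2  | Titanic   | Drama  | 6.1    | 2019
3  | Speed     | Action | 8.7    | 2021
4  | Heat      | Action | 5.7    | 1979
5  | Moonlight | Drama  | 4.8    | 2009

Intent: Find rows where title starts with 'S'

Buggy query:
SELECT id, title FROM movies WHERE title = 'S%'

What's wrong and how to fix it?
Bug: Wildcards only work with LIKE; '=' treats '%' as a literal character

Fix: Replace '=' with LIKE so 'S%' is treated as a pattern

Corrected query:
SELECT id, title FROM movies WHERE title LIKE 'S%'

Result:
id | title
---+------
3  | Speed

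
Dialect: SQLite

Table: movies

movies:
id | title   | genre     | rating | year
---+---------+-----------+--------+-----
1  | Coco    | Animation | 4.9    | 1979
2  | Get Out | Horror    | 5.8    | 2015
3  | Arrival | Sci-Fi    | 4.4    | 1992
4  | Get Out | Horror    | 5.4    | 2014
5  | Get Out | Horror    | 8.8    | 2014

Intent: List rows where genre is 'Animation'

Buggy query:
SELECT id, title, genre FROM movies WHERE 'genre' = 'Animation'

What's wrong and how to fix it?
Bug: Single quotes denote string literals in SQL; the column name is being compared as a constant string

Fix: Remove the quotes around the column name (or use double quotes for an identifier)

Corrected query:
SELECT id, title, genre FROM movies WHERE genre = 'Animation'

Result:
id | title | genre    
---+-------+----------
1  | Coco  | Animation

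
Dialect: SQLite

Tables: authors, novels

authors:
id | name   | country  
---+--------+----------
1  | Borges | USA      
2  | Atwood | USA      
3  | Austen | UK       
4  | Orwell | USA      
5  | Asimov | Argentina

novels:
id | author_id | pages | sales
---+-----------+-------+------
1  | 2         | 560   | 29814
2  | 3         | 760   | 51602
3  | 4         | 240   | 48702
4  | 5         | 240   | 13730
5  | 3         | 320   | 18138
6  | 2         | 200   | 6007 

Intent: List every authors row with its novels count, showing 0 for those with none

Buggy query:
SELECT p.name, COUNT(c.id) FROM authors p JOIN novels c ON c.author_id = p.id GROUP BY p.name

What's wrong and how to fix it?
Bug: INNER JOIN drops authors rows that have no matching novels rows

Fix: Switch to LEFT JOIN to retain unmatched parent rows

Corrected query:
SELECT p.name, COUNT(c.id) FROM authors p LEFT JOIN novels c ON c.author_id = p.id GROUP BY p.name

Result:
name   | COUNT(c.id)
-------+------------
Asimov | 1          
Atwood | 2          
Austen | 2          
Borges | 0          
Orwell | 1          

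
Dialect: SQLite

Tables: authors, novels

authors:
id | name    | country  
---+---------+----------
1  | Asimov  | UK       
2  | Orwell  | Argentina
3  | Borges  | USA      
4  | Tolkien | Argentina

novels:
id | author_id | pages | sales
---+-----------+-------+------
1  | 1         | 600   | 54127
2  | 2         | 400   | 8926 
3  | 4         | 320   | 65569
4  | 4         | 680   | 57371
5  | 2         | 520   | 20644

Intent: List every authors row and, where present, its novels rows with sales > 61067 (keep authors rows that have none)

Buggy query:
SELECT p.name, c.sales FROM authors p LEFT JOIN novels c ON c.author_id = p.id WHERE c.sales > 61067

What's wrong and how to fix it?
Bug: Filtering c.sales in WHERE discards the NULL rows produced by LEFT JOIN, turning it into an inner join

Fix: Move the right-table condition into the ON clause so unmatched parents are kept

Corrected query:
SELECT p.name, c.sales FROM authors p LEFT JOIN novels c ON c.author_id = p.id AND c.sales > 61067

Result:
name    | sales
--------+------
Asimov  | NULL 
Orwell  | NULL 
Borges  | NULL 
Tolkien | 65569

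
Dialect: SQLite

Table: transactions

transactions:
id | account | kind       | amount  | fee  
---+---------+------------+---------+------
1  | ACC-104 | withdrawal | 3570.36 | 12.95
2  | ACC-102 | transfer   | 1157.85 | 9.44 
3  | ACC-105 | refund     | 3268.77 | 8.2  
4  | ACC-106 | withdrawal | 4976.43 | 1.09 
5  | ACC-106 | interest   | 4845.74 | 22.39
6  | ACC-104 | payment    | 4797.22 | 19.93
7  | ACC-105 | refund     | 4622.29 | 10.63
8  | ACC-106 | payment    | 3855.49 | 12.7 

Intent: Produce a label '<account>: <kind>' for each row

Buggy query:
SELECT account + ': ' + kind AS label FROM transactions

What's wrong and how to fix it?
Bug: SQLite uses || for string concatenation; + coerces text to numbers (yielding 0)

Fix: Replace + with || to concatenate text

Corrected query:
SELECT account || ': ' || kind AS label FROM transactions

Result:
label              
-------------------
ACC-104: withdrawal
ACC-102: transfer  
ACC-105: refund    
ACC-106: withdrawal
ACC-106: interest  
ACC-104: payment   
ACC-105: refund    
ACC-106: payment   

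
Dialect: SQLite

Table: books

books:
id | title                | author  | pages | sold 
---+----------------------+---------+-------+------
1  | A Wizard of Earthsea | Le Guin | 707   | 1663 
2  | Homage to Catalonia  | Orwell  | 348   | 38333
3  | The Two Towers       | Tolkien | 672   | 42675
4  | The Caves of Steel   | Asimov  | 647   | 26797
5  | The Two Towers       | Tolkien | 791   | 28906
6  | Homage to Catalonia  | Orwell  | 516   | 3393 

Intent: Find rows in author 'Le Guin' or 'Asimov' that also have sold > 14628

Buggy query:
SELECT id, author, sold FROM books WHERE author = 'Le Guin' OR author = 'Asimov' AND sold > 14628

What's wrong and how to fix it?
Bug: Without parentheses, AND is evaluated before OR, so the sold filter only applies to the 'Asimov' branch

Fix: Add parentheses around the OR so the AND applies to both alternatives

Corrected query:
SELECT id, author, sold FROM books WHERE (author = 'Le Guin' OR author = 'Asimov') AND sold > 14628

Result:
id | author | sold 
---+--------+------
4  | Asimov | 26797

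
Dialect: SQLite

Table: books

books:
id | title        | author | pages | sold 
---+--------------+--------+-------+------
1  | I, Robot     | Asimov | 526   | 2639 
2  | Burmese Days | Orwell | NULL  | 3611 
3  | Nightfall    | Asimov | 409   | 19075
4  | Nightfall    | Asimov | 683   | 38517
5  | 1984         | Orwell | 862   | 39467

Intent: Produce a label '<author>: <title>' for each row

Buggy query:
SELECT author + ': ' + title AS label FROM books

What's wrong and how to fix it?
Bug: SQLite uses || for string concatenation; + coerces text to numbers (yielding 0)

Fix: Use the || operator for string concatenation

Corrected query:
SELECT author || ': ' || title AS label FROM books

Result:
label               
--------------------
Asimov: I, Robot    
Orwell: Burmese Days
Asimov: Nightfall   
Asimov: Nightfall   
Orwell: 1984        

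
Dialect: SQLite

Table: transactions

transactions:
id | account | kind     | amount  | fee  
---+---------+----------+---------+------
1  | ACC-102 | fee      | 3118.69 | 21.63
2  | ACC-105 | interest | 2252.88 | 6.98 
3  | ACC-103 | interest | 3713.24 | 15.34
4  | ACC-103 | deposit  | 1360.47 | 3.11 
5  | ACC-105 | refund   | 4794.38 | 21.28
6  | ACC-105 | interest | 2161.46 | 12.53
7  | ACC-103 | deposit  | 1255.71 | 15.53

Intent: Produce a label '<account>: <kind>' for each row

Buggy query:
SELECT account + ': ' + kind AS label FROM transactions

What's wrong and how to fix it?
Bug: '+' is numeric addition; on text columns SQLite converts them to 0 instead of concatenating

Fix: Replace + with || to concatenate text

Corrected query:
SELECT account || ': ' || kind AS label FROM transactions

Result:
label            
-----------------
ACC-102: fee     
ACC-105: interest
ACC-103: interest
ACC-103: deposit 
ACC-105: refund  
ACC-105: interest
ACC-103: deposit 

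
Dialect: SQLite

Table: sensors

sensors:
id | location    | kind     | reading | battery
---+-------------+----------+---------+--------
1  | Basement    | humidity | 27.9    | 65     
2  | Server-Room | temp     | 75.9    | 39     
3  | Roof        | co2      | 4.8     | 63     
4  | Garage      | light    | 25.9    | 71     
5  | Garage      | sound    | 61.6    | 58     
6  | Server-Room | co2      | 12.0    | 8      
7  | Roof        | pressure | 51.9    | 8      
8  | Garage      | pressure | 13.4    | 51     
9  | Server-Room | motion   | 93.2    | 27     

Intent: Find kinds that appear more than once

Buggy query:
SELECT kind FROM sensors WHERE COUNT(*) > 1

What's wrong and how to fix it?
Bug: COUNT(*) is an aggregate and cannot be used in WHERE

Fix: GROUP BY kind, then filter groups with HAVING COUNT(*) > 1

Corrected query:
SELECT kind FROM sensors GROUP BY kind HAVING COUNT(*) > 1

Result:
kind    
--------
co2     
pressure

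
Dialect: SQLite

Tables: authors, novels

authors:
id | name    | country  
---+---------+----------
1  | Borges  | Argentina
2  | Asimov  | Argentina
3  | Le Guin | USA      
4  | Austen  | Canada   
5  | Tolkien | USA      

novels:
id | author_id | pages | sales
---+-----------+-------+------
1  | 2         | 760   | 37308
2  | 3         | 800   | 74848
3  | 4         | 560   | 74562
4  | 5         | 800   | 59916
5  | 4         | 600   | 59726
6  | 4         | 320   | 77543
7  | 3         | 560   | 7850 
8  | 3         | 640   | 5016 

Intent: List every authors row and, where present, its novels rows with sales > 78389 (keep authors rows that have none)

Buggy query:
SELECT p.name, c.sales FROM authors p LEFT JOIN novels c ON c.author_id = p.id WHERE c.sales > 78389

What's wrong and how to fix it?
Bug: A WHERE condition on the right-hand table after LEFT JOIN drops unmatched parents

Fix: Put 'c.sales > 78389' in the JOIN's ON clause instead of WHERE

Corrected query:
SELECT p.name, c.sales FROM authors p LEFT JOIN novels c ON c.author_id = p.id AND c.sales > 78389

Result:
name    | sales
--------+------
Borges  | NULL 
Asimov  | NULL 
Le Guin | NULL 
Austen  | NULL 
Tolkien | NULL 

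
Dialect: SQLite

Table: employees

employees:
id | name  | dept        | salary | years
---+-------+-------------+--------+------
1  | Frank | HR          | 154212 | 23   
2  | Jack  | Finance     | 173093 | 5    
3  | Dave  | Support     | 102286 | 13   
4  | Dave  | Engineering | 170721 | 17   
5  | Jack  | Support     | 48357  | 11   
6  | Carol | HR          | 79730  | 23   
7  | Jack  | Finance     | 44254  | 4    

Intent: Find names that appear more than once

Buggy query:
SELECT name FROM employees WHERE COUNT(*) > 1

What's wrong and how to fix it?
Bug: WHERE can't reference COUNT(*); aggregates are computed after WHERE

Fix: GROUP BY name, then filter groups with HAVING COUNT(*) > 1

Corrected query:
SELECT name FROM employees GROUP BY name HAVING COUNT(*) > 1

Result:
name
----
Dave
Jack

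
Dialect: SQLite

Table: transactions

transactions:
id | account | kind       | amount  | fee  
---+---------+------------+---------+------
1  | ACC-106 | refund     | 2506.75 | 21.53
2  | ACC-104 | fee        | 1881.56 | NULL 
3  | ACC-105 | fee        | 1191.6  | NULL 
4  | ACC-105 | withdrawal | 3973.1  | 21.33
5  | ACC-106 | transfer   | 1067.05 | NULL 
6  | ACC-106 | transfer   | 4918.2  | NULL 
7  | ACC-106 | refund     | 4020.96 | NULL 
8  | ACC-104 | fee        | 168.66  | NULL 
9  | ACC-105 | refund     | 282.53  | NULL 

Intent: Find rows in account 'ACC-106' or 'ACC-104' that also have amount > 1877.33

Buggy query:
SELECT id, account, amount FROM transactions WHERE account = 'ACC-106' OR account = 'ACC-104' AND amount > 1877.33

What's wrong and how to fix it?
Bug: AND binds tighter than OR, so this parses as account = 'ACC-106' OR (account = 'ACC-104' AND amount > 1877.33)

Fix: Group the OR with parentheses (or use IN), then AND the threshold

Corrected query:
SELECT id, account, amount FROM transactions WHERE (account = 'ACC-106' OR account = 'ACC-104') AND amount > 1877.33

Result:
id | account | amount 
---+---------+--------
1  | ACC-106 | 2506.75
2  | ACC-104 | 1881.56
6  | ACC-106 | 4918.2 
7  | ACC-106 | 4020.96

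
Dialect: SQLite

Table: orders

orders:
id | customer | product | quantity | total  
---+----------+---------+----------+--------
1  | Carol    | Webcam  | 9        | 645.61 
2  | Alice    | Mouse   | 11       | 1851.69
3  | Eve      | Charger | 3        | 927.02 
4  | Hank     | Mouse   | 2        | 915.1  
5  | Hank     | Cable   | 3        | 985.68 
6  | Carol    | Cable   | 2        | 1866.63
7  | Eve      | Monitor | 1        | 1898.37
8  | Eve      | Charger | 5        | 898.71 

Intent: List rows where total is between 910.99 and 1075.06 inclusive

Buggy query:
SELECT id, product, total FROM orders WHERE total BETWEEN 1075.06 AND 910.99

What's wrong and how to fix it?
Bug: The bounds are reversed; BETWEEN a AND b requires a <= b to match anything

Fix: Write BETWEEN 910.99 AND 1075.06

Corrected query:
SELECT id, product, total FROM orders WHERE total BETWEEN 910.99 AND 1075.06

Result:
id | product | total 
---+---------+-------
3  | Charger | 927.02
4  | Mouse   | 915.1 
5  | Cable   | 985.68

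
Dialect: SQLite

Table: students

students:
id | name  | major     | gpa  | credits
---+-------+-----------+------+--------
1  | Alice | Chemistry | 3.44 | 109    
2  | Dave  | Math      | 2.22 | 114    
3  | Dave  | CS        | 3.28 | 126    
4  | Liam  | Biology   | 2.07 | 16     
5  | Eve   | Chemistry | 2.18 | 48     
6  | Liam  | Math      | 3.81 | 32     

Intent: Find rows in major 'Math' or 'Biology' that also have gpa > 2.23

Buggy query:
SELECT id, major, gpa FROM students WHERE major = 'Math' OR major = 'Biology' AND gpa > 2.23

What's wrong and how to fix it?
Bug: Without parentheses, AND is evaluated before OR, so the gpa filter only applies to the 'Biology' branch

Fix: Add parentheses around the OR so the AND applies to both alternatives

Corrected query:
SELECT id, major, gpa FROM students WHERE (major = 'Math' OR major = 'Biology') AND gpa > 2.23

Result:
id | major | gpa 
---+-------+-----
6  | Math  | 3.81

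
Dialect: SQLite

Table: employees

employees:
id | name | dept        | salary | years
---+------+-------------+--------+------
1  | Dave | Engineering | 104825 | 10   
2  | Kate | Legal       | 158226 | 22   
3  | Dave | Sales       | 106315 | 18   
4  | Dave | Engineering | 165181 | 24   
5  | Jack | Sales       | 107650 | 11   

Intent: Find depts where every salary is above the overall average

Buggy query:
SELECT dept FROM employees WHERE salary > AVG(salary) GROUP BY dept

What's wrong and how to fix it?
Bug: AVG() is an aggregate; it can't sit directly in WHERE

Fix: Compute the overall average in a scalar subquery and compare each group's MIN against it in HAVING

Corrected query:
SELECT dept FROM employees GROUP BY dept HAVING MIN(salary) > (SELECT AVG(salary) FROM employees)

Result:
dept 
-----
Legal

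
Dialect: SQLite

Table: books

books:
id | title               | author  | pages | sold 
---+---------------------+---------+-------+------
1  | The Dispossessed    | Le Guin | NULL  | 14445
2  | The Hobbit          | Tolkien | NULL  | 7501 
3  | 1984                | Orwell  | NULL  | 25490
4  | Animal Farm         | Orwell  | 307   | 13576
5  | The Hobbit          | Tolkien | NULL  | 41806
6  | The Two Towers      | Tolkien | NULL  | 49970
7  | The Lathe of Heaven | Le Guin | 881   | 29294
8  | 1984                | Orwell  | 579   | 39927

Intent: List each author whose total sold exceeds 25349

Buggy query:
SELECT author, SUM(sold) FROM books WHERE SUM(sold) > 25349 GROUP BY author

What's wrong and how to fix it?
Bug: Aggregate functions cannot appear in a WHERE clause

Fix: Move the aggregate condition to a HAVING clause

Corrected query:
SELECT author, SUM(sold) FROM books GROUP BY author HAVING SUM(sold) > 25349

Result:
author  | SUM(sold)
--------+----------
Le Guin | 43739    
Orwell  | 78993    
Tolkien | 99277    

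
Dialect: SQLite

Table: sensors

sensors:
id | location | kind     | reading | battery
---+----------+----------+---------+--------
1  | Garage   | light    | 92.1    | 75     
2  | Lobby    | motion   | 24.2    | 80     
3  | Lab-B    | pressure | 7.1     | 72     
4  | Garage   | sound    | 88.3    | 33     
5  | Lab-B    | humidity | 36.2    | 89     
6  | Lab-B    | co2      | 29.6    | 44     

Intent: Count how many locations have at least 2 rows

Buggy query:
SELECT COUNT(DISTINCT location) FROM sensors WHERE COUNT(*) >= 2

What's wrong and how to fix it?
Bug: COUNT(*) cannot appear in WHERE; the per-group count doesn't exist yet

Fix: Group first with HAVING COUNT(*) >= 2, then COUNT the resulting groups

Corrected query:
SELECT COUNT(*) FROM (SELECT location FROM sensors GROUP BY location HAVING COUNT(*) >= 2)

Result:
COUNT(*)
--------
2       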